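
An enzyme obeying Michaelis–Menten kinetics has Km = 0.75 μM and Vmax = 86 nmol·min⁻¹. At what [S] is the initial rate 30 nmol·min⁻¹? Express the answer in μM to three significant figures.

0.402 μM

The required fractional saturation is v/Vmax = 30/86 = 0.3488.
Then [S]/(Km+[S]) = 0.3488 ⇒ [S] = 0.75 × 0.3488/(1 − 0.3488) = 0.402 μM.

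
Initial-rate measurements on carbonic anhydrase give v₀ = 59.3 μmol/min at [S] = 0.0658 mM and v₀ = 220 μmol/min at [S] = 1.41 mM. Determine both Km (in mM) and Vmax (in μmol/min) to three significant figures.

Km = 0.216 mM; Vmax = 254 μmol/min

From v = Vmax[S]/(Km+[S]), each point gives Vmax = v(Km+[S])/[S].
Equating: 59.3(Km+0.0658)/0.0658 = 220(Km+1.41)/1.41.
901.2·Km + 59.3 = 156.0·Km + 220, so (901.2 − 156.0)·Km = 220 − 59.3.
Km = 160.7/745.2 = 0.216 mM; then Vmax = 59.3(0.216+0.0658)/0.0658 = 254 μmol/min.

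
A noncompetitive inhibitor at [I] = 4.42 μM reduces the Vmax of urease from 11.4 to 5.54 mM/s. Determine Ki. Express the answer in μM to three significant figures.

Noncompetitive: Vmax,app = Vmax/α with α = 1 + [I]/Ki.
α = Vmax/Vmax,app = 11.4/5.54 = 2.058.
Ki = [I]/(α − 1) = 4.42/1.058 = 4.18 μM.

4.18 μM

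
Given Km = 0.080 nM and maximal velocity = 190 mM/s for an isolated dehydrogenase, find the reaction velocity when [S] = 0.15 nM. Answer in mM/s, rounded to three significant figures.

v = Vmax·[S]/(Km + [S]) = 190 × 0.15 / (0.080 + 0.15)
  = 28.50 / 0.2300 = 124 mM/s.

124 mM/s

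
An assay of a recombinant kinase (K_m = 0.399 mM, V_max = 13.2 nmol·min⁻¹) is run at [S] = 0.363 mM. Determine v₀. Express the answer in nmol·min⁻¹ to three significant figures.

v = Vmax·[S]/(Km + [S]) = 13.2 × 0.363 / (0.399 + 0.363)
  = 4.792 / 0.7620 = 6.29 nmol·min⁻¹.

6.29 nmol·min⁻¹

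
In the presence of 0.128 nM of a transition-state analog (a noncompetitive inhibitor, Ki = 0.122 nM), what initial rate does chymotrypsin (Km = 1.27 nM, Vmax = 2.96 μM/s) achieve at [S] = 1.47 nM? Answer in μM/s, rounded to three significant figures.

0.775 μM/s

α = 1 + [I]/Ki = 1 + 0.128/0.122 = 2.049.
For a noncompetitive inhibitor, Vmax is reduced to Vmax/α while Km is unchanged: Km,app = 1.27 nM, Vmax,app = 1.44 μM/s.
v = Vmax,app·[S]/(Km,app + [S]) = 1.44 × 1.47/(1.27 + 1.47) = 0.775 μM/s.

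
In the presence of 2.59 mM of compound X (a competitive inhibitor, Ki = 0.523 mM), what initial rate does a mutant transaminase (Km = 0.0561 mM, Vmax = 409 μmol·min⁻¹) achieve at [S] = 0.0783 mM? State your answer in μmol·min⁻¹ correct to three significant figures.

With α = 1 + [I]/Ki = 1 + 2.59/0.523 = 5.952, the competitive rate law is v = Vmax[S] / (αKm + [S]).
v = 409×0.0783 / (5.952×0.0561 + 0.0783) = 32.02/0.4122 = 77.7 μmol·min⁻¹.

77.7 μmol·min⁻¹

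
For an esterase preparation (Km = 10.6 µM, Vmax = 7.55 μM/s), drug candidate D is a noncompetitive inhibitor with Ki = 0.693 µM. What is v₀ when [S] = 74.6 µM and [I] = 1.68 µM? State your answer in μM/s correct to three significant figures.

α = 1 + [I]/Ki = 1 + 1.68/0.693 = 3.424.
For a noncompetitive inhibitor, Vmax is reduced to Vmax/α while Km is unchanged: Km,app = 10.6 µM, Vmax,app = 2.20 μM/s.
v = Vmax,app·[S]/(Km,app + [S]) = 2.20 × 74.6/(10.6 + 74.6) = 1.93 μM/s.

1.93 μM/s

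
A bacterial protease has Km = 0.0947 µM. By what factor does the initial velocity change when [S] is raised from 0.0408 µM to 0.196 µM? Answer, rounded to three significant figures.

2.24

Since Vmax cancels, v₂/v₁ = [S]₂(Km+[S]₁) / [S]₁(Km+[S]₂).
= 0.196×(0.0947+0.0408) / (0.0408×(0.0947+0.196)) = 0.02656/0.01186 = 2.24.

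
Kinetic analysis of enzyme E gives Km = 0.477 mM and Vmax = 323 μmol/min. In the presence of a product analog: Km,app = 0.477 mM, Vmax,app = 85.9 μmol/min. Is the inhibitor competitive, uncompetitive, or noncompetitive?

noncompetitive

Vmax decreases (323 → 85.9 μmol/min) while Km is unchanged — pure noncompetitive inhibition.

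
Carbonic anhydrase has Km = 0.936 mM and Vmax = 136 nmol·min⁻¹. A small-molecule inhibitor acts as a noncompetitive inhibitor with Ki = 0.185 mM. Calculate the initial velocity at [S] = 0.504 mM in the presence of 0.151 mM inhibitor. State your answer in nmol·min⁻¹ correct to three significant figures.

α = 1 + [I]/Ki = 1 + 0.151/0.185 = 1.816.
For a noncompetitive inhibitor, Vmax is reduced to Vmax/α while Km is unchanged: Km,app = 0.936 mM, Vmax,app = 74.9 nmol·min⁻¹.
v = Vmax,app·[S]/(Km,app + [S]) = 74.9 × 0.504/(0.936 + 0.504) = 26.2 nmol·min⁻¹.

26.2 nmol·min⁻¹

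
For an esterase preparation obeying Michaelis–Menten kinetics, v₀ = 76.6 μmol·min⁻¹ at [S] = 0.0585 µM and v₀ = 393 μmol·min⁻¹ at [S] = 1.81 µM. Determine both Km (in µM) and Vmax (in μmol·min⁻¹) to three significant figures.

In reciprocal form, 1/v = (Km/Vmax)·(1/[S]) + 1/Vmax. The two points give (1/[S], 1/v) = (17.09, 0.01305) and (0.5525, 0.002545).
Slope = (0.01305 − 0.002545)/(17.09 − 0.5525) = 0.0006354; intercept = 0.01305 − 0.0006354×17.09 = 0.002193.
Vmax = 1/intercept = 456 μmol·min⁻¹; Km = slope × Vmax = 0.0006354 × 456 = 0.290 µM.

Km = 0.290 µM; Vmax = 456 μmol·min⁻¹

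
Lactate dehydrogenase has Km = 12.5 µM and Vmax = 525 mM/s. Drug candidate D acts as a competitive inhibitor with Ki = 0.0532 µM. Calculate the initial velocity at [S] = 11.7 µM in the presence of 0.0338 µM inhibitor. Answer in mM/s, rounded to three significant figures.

With α = 1 + [I]/Ki = 1 + 0.0338/0.0532 = 1.635, the competitive rate law is v = Vmax[S] / (αKm + [S]).
v = 525×11.7 / (1.635×12.5 + 11.7) = 6142/32.14 = 191 mM/s.

191 mM/s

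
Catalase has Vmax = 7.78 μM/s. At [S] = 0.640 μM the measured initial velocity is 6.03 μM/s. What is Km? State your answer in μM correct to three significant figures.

v/Vmax = 6.03/7.78 = 0.7751 = [S]/(Km+[S]).
So Km + [S] = [S]/0.7751 = 0.8257 μM, giving Km = 0.8257 − 0.640 = 0.186 μM.

0.186 μM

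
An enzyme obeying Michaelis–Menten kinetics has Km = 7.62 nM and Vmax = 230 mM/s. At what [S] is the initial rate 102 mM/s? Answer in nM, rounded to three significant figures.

6.07 nM

The required fractional saturation is v/Vmax = 102/230 = 0.4435.
Then [S]/(Km+[S]) = 0.4435 ⇒ [S] = 7.62 × 0.4435/(1 − 0.4435) = 6.07 nM.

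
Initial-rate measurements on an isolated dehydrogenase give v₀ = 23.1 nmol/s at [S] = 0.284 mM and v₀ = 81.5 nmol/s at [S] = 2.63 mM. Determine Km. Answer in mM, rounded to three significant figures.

1.16 mM

From v = Vmax[S]/(Km+[S]), each point gives Vmax = v(Km+[S])/[S].
Equating: 23.1(Km+0.284)/0.284 = 81.5(Km+2.63)/2.63.
81.34·Km + 23.1 = 30.99·Km + 81.5, so (81.34 − 30.99)·Km = 81.5 − 23.1.
Km = 58.40/50.35 = 1.16 mM; then Vmax = 23.1(1.16+0.284)/0.284 = 117 nmol/s.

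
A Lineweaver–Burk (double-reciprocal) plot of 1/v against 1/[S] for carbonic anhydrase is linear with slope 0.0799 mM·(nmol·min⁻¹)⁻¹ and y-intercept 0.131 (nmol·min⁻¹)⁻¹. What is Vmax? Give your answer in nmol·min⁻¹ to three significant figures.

The y-intercept of a Lineweaver–Burk plot equals 1/Vmax, so Vmax = 1/0.131 = 7.63 nmol·min⁻¹.

7.63 nmol·min⁻¹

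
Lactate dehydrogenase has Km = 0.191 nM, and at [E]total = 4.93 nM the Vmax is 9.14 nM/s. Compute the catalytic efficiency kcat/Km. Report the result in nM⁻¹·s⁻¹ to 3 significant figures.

9.71 nM⁻¹·s⁻¹

kcat = Vmax/[E]total = 9.14/4.93 = 1.85 s⁻¹.
kcat/Km = 1.85/0.191 = 9.71 nM⁻¹·s⁻¹.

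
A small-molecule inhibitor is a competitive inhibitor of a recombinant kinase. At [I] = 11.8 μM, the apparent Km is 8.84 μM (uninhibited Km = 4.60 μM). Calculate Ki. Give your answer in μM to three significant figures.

12.8 μM

Competitive: Km,app = α·Km with α = 1 + [I]/Ki.
α = Km,app/Km = 8.84/4.60 = 1.922.
Ki = [I]/(α − 1) = 11.8/0.9217 = 12.8 μM.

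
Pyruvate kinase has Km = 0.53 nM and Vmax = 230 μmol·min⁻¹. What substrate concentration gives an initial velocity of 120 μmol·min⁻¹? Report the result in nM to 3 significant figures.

Rearranging v = Vmax[S]/(Km+[S]) gives [S] = Km·v/(Vmax − v).
[S] = 0.53 × 120 / (230 − 120) = 63.60/110.0 = 0.578 nM.

0.578 nM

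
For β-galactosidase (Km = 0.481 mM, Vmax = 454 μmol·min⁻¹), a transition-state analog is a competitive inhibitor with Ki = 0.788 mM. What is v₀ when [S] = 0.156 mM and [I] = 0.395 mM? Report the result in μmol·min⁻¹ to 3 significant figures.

α = 1 + [I]/Ki = 1 + 0.395/0.788 = 1.501.
For a competitive inhibitor, Vmax is unchanged and the apparent Km becomes α·Km: Km,app = 0.722 mM, Vmax,app = 454 μmol·min⁻¹.
v = Vmax,app·[S]/(Km,app + [S]) = 454 × 0.156/(0.722 + 0.156) = 80.7 μmol·min⁻¹.

80.7 μmol·min⁻¹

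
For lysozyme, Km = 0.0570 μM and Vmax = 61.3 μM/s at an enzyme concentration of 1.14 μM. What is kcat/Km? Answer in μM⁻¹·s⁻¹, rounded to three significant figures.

943 μM⁻¹·s⁻¹

kcat = Vmax/[E]total = 61.3/1.14 = 53.8 s⁻¹.
kcat/Km = 53.8/0.0570 = 943 μM⁻¹·s⁻¹.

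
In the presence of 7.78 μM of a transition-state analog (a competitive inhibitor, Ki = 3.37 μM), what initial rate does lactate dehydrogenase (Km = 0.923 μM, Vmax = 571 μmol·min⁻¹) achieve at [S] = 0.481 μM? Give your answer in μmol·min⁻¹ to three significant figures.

α = 1 + [I]/Ki = 1 + 7.78/3.37 = 3.309.
For a competitive inhibitor, Vmax is unchanged and the apparent Km becomes α·Km: Km,app = 3.05 μM, Vmax,app = 571 μmol·min⁻¹.
v = Vmax,app·[S]/(Km,app + [S]) = 571 × 0.481/(3.05 + 0.481) = 77.7 μmol·min⁻¹.

77.7 μmol·min⁻¹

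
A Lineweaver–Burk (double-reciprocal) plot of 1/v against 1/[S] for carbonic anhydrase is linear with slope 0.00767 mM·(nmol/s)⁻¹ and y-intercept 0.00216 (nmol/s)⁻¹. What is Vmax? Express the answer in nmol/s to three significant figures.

The y-intercept of a Lineweaver–Burk plot equals 1/Vmax, so Vmax = 1/0.00216 = 463 nmol/s.

463 nmol/s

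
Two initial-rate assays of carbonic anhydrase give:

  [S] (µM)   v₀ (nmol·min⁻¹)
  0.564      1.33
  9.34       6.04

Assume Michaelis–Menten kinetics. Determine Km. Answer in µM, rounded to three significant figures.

2.75 µM

From v = Vmax[S]/(Km+[S]), each point gives Vmax = v(Km+[S])/[S].
Equating: 1.33(Km+0.564)/0.564 = 6.04(Km+9.34)/9.34.
2.358·Km + 1.33 = 0.6467·Km + 6.04, so (2.358 − 0.6467)·Km = 6.04 − 1.33.
Km = 4.710/1.711 = 2.75 µM; then Vmax = 1.33(2.75+0.564)/0.564 = 7.82 nmol·min⁻¹.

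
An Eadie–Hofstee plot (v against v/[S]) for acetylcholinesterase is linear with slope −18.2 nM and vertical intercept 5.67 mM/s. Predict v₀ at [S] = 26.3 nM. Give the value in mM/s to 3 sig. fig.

3.35 mM/s

In the Eadie–Hofstee form v = Vmax − Km·(v/[S]), the slope is −Km and the intercept is Vmax, so Km = 18.2 nM and Vmax = 5.67 mM/s.
v = 5.67 × 26.3/(18.2 + 26.3) = 3.35 mM/s.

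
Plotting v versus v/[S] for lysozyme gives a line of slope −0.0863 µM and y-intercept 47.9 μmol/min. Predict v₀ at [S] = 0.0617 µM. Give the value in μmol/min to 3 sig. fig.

In the Eadie–Hofstee form v = Vmax − Km·(v/[S]), the slope is −Km and the intercept is Vmax, so Km = 0.0863 µM and Vmax = 47.9 μmol/min.
v = 47.9 × 0.0617/(0.0863 + 0.0617) = 20.0 μmol/min.

20.0 μmol/min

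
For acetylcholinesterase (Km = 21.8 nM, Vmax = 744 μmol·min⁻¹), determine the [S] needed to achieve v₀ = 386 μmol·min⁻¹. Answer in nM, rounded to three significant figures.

Rearranging v = Vmax[S]/(Km+[S]) gives [S] = Km·v/(Vmax − v).
[S] = 21.8 × 386 / (744 − 386) = 8415/358.0 = 23.5 nM.

23.5 nM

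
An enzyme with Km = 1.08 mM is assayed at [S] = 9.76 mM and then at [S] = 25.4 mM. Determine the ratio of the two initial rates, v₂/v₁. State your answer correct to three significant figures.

The fractional saturations are [S]/(Km+[S]) = 9.76/10.84 = 0.9004 and 25.4/26.48 = 0.9592.
v₂/v₁ is just their ratio: 0.9592/0.9004 = 1.07.

1.07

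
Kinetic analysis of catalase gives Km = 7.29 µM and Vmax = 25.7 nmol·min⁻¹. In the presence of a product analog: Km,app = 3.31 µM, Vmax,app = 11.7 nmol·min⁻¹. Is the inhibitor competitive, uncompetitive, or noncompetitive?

uncompetitive

Both Km and Vmax decrease by the same factor (~2.20-fold) — characteristic of uncompetitive inhibition.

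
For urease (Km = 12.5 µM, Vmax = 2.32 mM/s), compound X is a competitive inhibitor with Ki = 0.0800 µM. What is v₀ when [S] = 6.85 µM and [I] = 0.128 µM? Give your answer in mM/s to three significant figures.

α = 1 + [I]/Ki = 1 + 0.128/0.0800 = 2.600.
For a competitive inhibitor, Vmax is unchanged and the apparent Km becomes α·Km: Km,app = 32.5 µM, Vmax,app = 2.32 mM/s.
v = Vmax,app·[S]/(Km,app + [S]) = 2.32 × 6.85/(32.5 + 6.85) = 0.404 mM/s.

0.404 mM/s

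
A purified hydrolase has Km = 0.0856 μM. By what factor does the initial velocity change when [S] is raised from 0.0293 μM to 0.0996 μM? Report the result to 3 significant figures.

The fractional saturations are [S]/(Km+[S]) = 0.0293/0.1149 = 0.2550 and 0.0996/0.1852 = 0.5378.
v₂/v₁ is just their ratio: 0.5378/0.2550 = 2.11.

2.11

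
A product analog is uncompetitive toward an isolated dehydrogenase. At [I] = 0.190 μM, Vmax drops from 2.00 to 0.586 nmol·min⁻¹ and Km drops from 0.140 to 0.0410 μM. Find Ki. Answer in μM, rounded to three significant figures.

Uncompetitive: Vmax,app = Vmax/α (and Km,app = Km/α) with α = 1 + [I]/Ki.
α = Vmax/Vmax,app = 2.00/0.586 = 3.413.
Ki = [I]/(α − 1) = 0.190/2.413 = 0.0787 μM.

0.0787 μM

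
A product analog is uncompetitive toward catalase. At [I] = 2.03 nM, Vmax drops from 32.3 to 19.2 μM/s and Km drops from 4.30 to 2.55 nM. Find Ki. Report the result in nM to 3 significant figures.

Uncompetitive: Vmax,app = Vmax/α (and Km,app = Km/α) with α = 1 + [I]/Ki.
α = Vmax/Vmax,app = 32.3/19.2 = 1.682.
Since α = 1 + [I]/Ki, [I]/Ki = 1.682 − 1 = 0.6823 and Ki = 2.03/0.6823 = 2.98 nM.

2.98 nM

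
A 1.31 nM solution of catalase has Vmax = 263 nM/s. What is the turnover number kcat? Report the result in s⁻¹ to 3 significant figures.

kcat = Vmax/[E]total = 263 nM/s / 1.31 nM = 201 s⁻¹.

201 s⁻¹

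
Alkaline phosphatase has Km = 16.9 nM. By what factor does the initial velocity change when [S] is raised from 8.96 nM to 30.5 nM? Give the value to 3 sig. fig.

The fractional saturations are [S]/(Km+[S]) = 8.96/25.86 = 0.3465 and 30.5/47.40 = 0.6435.
v₂/v₁ is just their ratio: 0.6435/0.3465 = 1.86.

1.86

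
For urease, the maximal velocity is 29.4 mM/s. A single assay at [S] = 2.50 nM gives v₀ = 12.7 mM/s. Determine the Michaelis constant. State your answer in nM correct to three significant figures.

3.29 nM

v/Vmax = 12.7/29.4 = 0.4320 = [S]/(Km+[S]).
So Km + [S] = [S]/0.4320 = 5.787 nM, giving Km = 5.787 − 2.50 = 3.29 nM.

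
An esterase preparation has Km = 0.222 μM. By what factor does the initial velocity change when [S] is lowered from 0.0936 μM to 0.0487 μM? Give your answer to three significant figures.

Since Vmax cancels, v₂/v₁ = [S]₂(Km+[S]₁) / [S]₁(Km+[S]₂).
= 0.0487×(0.222+0.0936) / (0.0936×(0.222+0.0487)) = 0.01537/0.02534 = 0.607.

0.607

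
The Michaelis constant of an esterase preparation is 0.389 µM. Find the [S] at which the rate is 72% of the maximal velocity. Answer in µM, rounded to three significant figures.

v/Vmax = [S]/(Km+[S]) = 0.72, so [S] = Km·0.72/(1 − 0.72) = 0.389 × 2.571.
[S] = 1.00 µM.

1.00 µM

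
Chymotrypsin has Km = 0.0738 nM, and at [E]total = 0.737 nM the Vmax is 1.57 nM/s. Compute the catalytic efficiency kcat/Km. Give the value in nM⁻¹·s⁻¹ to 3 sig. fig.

28.9 nM⁻¹·s⁻¹

kcat = Vmax/[E]total = 1.57/0.737 = 2.13 s⁻¹.
kcat/Km = 2.13/0.0738 = 28.9 nM⁻¹·s⁻¹.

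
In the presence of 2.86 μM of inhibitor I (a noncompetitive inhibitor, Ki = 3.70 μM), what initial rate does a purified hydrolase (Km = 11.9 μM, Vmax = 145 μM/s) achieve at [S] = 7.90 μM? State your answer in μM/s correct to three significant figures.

α = 1 + [I]/Ki = 1 + 2.86/3.70 = 1.773.
For a noncompetitive inhibitor, Vmax is reduced to Vmax/α while Km is unchanged: Km,app = 11.9 μM, Vmax,app = 81.8 μM/s.
v = Vmax,app·[S]/(Km,app + [S]) = 81.8 × 7.90/(11.9 + 7.90) = 32.6 μM/s.

32.6 μM/s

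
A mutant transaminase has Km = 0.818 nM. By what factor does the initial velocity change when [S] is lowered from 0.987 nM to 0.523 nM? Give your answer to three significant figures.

The fractional saturations are [S]/(Km+[S]) = 0.987/1.805 = 0.5468 and 0.523/1.341 = 0.3900.
v₂/v₁ is just their ratio: 0.3900/0.5468 = 0.713.

0.713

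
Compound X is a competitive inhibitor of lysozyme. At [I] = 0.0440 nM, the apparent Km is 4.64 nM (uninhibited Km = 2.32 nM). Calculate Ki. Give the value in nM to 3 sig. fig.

0.0440 nM

Competitive: Km,app = α·Km with α = 1 + [I]/Ki.
α = Km,app/Km = 4.64/2.32 = 2.000.
Since α = 1 + [I]/Ki, [I]/Ki = 2.000 − 1 = 1.000 and Ki = 0.0440/1.000 = 0.0440 nM.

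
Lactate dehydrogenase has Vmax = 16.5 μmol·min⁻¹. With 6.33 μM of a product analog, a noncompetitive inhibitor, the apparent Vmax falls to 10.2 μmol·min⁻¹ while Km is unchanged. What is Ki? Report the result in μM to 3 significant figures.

Noncompetitive: Vmax,app = Vmax/α with α = 1 + [I]/Ki.
α = Vmax/Vmax,app = 16.5/10.2 = 1.618.
Since α = 1 + [I]/Ki, [I]/Ki = 1.618 − 1 = 0.6176 and Ki = 6.33/0.6176 = 10.2 μM.

10.2 μM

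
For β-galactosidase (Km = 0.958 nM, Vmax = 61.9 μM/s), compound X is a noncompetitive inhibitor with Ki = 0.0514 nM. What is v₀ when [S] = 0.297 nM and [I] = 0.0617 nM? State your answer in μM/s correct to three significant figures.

With α = 1 + [I]/Ki = 1 + 0.0617/0.0514 = 2.200, the noncompetitive rate law is v = (Vmax/α)·[S] / (Km + [S]).
v = (61.9/2.200)×0.297 / (0.958 + 0.297) = 8.355/1.255 = 6.66 μM/s.

6.66 μM/s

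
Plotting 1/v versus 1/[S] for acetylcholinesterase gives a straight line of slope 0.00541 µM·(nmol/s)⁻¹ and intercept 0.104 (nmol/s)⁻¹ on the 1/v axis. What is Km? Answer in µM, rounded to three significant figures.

y-intercept = 1/Vmax ⇒ Vmax = 9.62 nmol/s; slope = Km/Vmax ⇒ Km = slope × Vmax.
Km = 0.00541 × 9.62 = 0.0520 µM.

0.0520 µM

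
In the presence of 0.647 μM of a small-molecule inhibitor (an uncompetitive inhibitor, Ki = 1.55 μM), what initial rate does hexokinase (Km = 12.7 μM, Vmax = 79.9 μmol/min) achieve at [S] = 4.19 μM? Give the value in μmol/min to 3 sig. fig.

α = 1 + [I]/Ki = 1 + 0.647/1.55 = 1.417.
For an uncompetitive inhibitor, both parameters are divided by α, giving Vmax/α and Km/α: Km,app = 8.96 μM, Vmax,app = 56.4 μmol/min.
v = Vmax,app·[S]/(Km,app + [S]) = 56.4 × 4.19/(8.96 + 4.19) = 18.0 μmol/min.

18.0 μmol/min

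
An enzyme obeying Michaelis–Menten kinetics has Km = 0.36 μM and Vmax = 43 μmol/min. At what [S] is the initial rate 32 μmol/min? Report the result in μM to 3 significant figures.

Rearranging v = Vmax[S]/(Km+[S]) gives [S] = Km·v/(Vmax − v).
[S] = 0.36 × 32 / (43 − 32) = 11.52/11.00 = 1.05 μM.

1.05 μM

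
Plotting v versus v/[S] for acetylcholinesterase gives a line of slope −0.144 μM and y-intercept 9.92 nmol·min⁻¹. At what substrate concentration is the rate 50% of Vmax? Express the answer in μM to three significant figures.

The Eadie–Hofstee slope gives Km = 0.144 μM (slope = −Km).
v/Vmax = [S]/(Km+[S]) = 0.5 ⇒ [S] = Km·0.5/(1−0.5) = 0.144 × 1.000 = 0.144 μM.

0.144 μM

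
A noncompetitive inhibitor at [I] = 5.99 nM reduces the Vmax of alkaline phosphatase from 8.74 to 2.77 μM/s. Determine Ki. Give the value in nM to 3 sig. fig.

Noncompetitive: Vmax,app = Vmax/α with α = 1 + [I]/Ki.
α = Vmax/Vmax,app = 8.74/2.77 = 3.155.
Since α = 1 + [I]/Ki, [I]/Ki = 3.155 − 1 = 2.155 and Ki = 5.99/2.155 = 2.78 nM.

2.78 nM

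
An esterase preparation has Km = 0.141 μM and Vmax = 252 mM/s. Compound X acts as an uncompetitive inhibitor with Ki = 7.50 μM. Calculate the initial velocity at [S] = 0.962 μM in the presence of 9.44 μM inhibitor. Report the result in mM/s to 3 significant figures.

105 mM/s

α = 1 + [I]/Ki = 1 + 9.44/7.50 = 2.259.
For an uncompetitive inhibitor, both parameters are divided by α, giving Vmax/α and Km/α: Km,app = 0.0624 μM, Vmax,app = 112 mM/s.
v = Vmax,app·[S]/(Km,app + [S]) = 112 × 0.962/(0.0624 + 0.962) = 105 mM/s.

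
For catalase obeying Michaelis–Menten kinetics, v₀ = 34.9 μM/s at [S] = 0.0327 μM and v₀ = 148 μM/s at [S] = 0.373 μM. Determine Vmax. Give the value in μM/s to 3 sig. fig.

215 μM/s

In reciprocal form, 1/v = (Km/Vmax)·(1/[S]) + 1/Vmax. The two points give (1/[S], 1/v) = (30.58, 0.02865) and (2.681, 0.006757).
Slope = (0.02865 − 0.006757)/(30.58 − 2.681) = 0.0007848; intercept = 0.02865 − 0.0007848×30.58 = 0.004653.
Vmax = 1/intercept = 215 μM/s; Km = slope × Vmax = 0.0007848 × 215 = 0.169 μM.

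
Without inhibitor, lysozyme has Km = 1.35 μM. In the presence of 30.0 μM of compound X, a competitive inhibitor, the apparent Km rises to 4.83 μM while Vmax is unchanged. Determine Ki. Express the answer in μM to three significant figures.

11.6 μM

Competitive: Km,app = α·Km with α = 1 + [I]/Ki.
α = Km,app/Km = 4.83/1.35 = 3.578.
Since α = 1 + [I]/Ki, [I]/Ki = 3.578 − 1 = 2.578 and Ki = 30.0/2.578 = 11.6 μM.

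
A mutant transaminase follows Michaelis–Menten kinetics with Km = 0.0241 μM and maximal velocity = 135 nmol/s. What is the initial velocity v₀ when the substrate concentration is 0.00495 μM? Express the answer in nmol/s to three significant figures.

23.0 nmol/s

[S]/(Km+[S]) = 0.00495/0.02905 = 0.1704, the fractional saturation.
v = 0.1704 × Vmax = 0.1704 × 135 = 23.0 nmol/s.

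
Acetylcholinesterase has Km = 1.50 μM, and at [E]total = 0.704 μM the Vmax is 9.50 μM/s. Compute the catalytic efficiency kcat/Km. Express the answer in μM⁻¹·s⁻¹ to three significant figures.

kcat = Vmax/[E]total = 9.50/0.704 = 13.5 s⁻¹.
kcat/Km = 13.5/1.50 = 9.00 μM⁻¹·s⁻¹.

9.00 μM⁻¹·s⁻¹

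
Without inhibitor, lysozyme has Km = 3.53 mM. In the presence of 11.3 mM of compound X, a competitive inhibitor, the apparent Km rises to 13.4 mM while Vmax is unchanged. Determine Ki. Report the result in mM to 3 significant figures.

4.04 mM

Competitive: Km,app = α·Km with α = 1 + [I]/Ki.
α = Km,app/Km = 13.4/3.53 = 3.796.
Ki = [I]/(α − 1) = 11.3/2.796 = 4.04 mM.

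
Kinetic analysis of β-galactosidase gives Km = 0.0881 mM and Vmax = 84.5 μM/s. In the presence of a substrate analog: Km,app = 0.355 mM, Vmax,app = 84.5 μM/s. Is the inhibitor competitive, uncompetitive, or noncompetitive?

competitive

Km increases (0.0881 → 0.355 mM) while Vmax is unchanged — the hallmark of competitive inhibition.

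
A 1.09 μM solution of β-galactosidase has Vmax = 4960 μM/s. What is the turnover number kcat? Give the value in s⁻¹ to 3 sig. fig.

kcat = Vmax/[E]total = 4960 μM/s / 1.09 μM = 4550 s⁻¹.

4550 s⁻¹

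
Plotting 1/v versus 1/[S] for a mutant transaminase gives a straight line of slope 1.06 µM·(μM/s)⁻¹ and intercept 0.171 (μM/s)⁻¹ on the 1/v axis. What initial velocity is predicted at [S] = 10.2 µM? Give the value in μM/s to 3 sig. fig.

3.64 μM/s

The y-intercept is 1/Vmax, so Vmax = 1/0.171 = 5.85 μM/s.
The slope is Km/Vmax, so Km = 1.06 × 5.85 = 6.20 µM.
Then v = 5.85 × 10.2/(6.20 + 10.2) = 3.64 μM/s.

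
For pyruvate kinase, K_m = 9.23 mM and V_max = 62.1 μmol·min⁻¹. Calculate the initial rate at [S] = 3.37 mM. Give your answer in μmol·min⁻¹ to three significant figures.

[S]/(Km+[S]) = 3.37/12.60 = 0.2675, the fractional saturation.
v = 0.2675 × Vmax = 0.2675 × 62.1 = 16.6 μmol·min⁻¹.

16.6 μmol·min⁻¹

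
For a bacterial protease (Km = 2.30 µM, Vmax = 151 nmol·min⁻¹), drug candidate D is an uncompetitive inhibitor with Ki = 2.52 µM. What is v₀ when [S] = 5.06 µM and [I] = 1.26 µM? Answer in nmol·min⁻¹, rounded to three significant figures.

With α = 1 + [I]/Ki = 1 + 1.26/2.52 = 1.500, the uncompetitive rate law is v = (Vmax/α)·[S] / (Km/α + [S]).
v = (151/1.500)×5.06 / (2.30/1.500 + 5.06) = 509.4/6.593 = 77.3 nmol·min⁻¹.

77.3 nmol·min⁻¹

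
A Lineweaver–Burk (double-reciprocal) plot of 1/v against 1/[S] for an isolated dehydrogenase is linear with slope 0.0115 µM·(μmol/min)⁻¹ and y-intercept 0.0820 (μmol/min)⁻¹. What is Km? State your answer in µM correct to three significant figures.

y-intercept = 1/Vmax ⇒ Vmax = 12.2 μmol/min; slope = Km/Vmax ⇒ Km = slope × Vmax.
Km = 0.0115 × 12.2 = 0.140 µM.

0.140 µM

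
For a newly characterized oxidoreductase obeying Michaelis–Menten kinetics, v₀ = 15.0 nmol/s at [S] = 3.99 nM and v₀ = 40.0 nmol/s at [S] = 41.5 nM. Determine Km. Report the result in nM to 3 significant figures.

In reciprocal form, 1/v = (Km/Vmax)·(1/[S]) + 1/Vmax. The two points give (1/[S], 1/v) = (0.2506, 0.06667) and (0.02410, 0.02500).
Slope = (0.06667 − 0.02500)/(0.2506 − 0.02410) = 0.1839; intercept = 0.06667 − 0.1839×0.2506 = 0.02057.
Vmax = 1/intercept = 48.6 nmol/s; Km = slope × Vmax = 0.1839 × 48.6 = 8.94 nM.

8.94 nM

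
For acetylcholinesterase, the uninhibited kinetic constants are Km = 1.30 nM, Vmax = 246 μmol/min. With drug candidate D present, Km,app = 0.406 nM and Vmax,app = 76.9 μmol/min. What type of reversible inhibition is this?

uncompetitive

Both Km and Vmax decrease by the same factor (~3.20-fold) — characteristic of uncompetitive inhibition.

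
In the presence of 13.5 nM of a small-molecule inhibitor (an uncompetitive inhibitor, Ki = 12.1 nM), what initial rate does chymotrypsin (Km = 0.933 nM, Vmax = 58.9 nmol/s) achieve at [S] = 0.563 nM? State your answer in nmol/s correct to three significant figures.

α = 1 + [I]/Ki = 1 + 13.5/12.1 = 2.116.
For an uncompetitive inhibitor, both parameters are divided by α, giving Vmax/α and Km/α: Km,app = 0.441 nM, Vmax,app = 27.8 nmol/s.
v = Vmax,app·[S]/(Km,app + [S]) = 27.8 × 0.563/(0.441 + 0.563) = 15.6 nmol/s.

15.6 nmol/s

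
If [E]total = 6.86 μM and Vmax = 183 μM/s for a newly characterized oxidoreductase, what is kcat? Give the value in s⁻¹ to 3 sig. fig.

kcat = Vmax/[E]total = 183 μM/s / 6.86 μM = 26.7 s⁻¹.

26.7 s⁻¹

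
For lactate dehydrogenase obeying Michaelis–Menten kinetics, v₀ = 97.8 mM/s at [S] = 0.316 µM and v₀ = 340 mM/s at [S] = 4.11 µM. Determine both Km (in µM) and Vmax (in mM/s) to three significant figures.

In reciprocal form, 1/v = (Km/Vmax)·(1/[S]) + 1/Vmax. The two points give (1/[S], 1/v) = (3.165, 0.01022) and (0.2433, 0.002941).
Slope = (0.01022 − 0.002941)/(3.165 − 0.2433) = 0.002493; intercept = 0.01022 − 0.002493×3.165 = 0.002335.
Vmax = 1/intercept = 428 mM/s; Km = slope × Vmax = 0.002493 × 428 = 1.07 µM.

Km = 1.07 µM; Vmax = 428 mM/s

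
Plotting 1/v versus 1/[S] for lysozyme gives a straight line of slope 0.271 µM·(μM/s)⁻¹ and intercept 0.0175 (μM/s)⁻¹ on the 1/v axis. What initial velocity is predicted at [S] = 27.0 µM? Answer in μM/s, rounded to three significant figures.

The y-intercept is 1/Vmax, so Vmax = 1/0.0175 = 57.1 μM/s.
The slope is Km/Vmax, so Km = 0.271 × 57.1 = 15.5 µM.
Then v = 57.1 × 27.0/(15.5 + 27.0) = 36.3 μM/s.

36.3 μM/s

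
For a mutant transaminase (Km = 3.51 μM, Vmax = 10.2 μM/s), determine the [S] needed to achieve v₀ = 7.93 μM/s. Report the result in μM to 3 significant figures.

The required fractional saturation is v/Vmax = 7.93/10.2 = 0.7775.
Then [S]/(Km+[S]) = 0.7775 ⇒ [S] = 3.51 × 0.7775/(1 − 0.7775) = 12.3 μM.

12.3 μM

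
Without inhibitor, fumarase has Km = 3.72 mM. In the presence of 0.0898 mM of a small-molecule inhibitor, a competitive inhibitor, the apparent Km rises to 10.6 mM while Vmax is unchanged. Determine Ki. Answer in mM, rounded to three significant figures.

0.0486 mM

Competitive: Km,app = α·Km with α = 1 + [I]/Ki.
α = Km,app/Km = 10.6/3.72 = 2.849.
Ki = [I]/(α − 1) = 0.0898/1.849 = 0.0486 mM.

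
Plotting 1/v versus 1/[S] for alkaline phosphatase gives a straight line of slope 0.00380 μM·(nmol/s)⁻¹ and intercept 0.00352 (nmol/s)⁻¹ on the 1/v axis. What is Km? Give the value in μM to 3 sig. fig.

1.08 μM

y-intercept = 1/Vmax ⇒ Vmax = 284 nmol/s; slope = Km/Vmax ⇒ Km = slope × Vmax.
Km = 0.00380 × 284 = 1.08 μM.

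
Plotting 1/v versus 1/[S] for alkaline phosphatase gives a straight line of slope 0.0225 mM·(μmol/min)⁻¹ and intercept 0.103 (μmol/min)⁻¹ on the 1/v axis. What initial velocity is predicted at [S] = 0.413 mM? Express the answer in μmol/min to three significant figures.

The y-intercept is 1/Vmax, so Vmax = 1/0.103 = 9.71 μmol/min.
The slope is Km/Vmax, so Km = 0.0225 × 9.71 = 0.218 mM.
Then v = 9.71 × 0.413/(0.218 + 0.413) = 6.35 μmol/min.

6.35 μmol/min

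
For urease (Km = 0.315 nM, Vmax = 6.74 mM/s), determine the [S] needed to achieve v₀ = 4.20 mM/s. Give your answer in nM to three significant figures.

Rearranging v = Vmax[S]/(Km+[S]) gives [S] = Km·v/(Vmax − v).
[S] = 0.315 × 4.20 / (6.74 − 4.20) = 1.323/2.540 = 0.521 nM.

0.521 nM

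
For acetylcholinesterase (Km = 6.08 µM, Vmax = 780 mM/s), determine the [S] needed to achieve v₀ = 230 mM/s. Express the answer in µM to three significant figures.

The required fractional saturation is v/Vmax = 230/780 = 0.2949.
Then [S]/(Km+[S]) = 0.2949 ⇒ [S] = 6.08 × 0.2949/(1 − 0.2949) = 2.54 µM.

2.54 µM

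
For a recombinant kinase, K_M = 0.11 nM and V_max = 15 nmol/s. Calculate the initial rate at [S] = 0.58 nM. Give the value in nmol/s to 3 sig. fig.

v = Vmax·[S]/(Km + [S]) = 15 × 0.58 / (0.11 + 0.58)
  = 8.700 / 0.6900 = 12.6 nmol/s.

12.6 nmol/s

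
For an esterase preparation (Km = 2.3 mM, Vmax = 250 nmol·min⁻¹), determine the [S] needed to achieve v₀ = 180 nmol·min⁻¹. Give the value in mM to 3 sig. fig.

5.91 mM

Rearranging v = Vmax[S]/(Km+[S]) gives [S] = Km·v/(Vmax − v).
[S] = 2.3 × 180 / (250 − 180) = 414.0/70.00 = 5.91 mM.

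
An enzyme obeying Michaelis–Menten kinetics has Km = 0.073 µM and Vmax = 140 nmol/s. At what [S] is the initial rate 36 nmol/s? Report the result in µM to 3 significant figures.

The required fractional saturation is v/Vmax = 36/140 = 0.2571.
Then [S]/(Km+[S]) = 0.2571 ⇒ [S] = 0.073 × 0.2571/(1 − 0.2571) = 0.0253 µM.

0.0253 µM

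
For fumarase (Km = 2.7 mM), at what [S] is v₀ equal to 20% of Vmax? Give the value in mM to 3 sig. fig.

0.675 mM

v/Vmax = [S]/(Km+[S]) = 0.2, so [S] = Km·0.2/(1 − 0.2) = 2.7 × 0.2500.
[S] = 0.675 mM.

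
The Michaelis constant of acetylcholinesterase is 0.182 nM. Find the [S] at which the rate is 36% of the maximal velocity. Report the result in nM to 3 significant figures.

v/Vmax = [S]/(Km+[S]) = 0.36, so [S] = Km·0.36/(1 − 0.36) = 0.182 × 0.5625.
[S] = 0.102 nM.

0.102 nM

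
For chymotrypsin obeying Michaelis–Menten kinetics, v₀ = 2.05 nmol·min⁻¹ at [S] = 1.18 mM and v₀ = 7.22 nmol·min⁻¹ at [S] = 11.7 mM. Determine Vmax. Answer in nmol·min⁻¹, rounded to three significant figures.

From v = Vmax[S]/(Km+[S]), each point gives Vmax = v(Km+[S])/[S].
Equating: 2.05(Km+1.18)/1.18 = 7.22(Km+11.7)/11.7.
1.737·Km + 2.05 = 0.6171·Km + 7.22, so (1.737 − 0.6171)·Km = 7.22 − 2.05.
Km = 5.170/1.120 = 4.62 mM; then Vmax = 2.05(4.62+1.18)/1.18 = 10.1 nmol·min⁻¹.

10.1 nmol·min⁻¹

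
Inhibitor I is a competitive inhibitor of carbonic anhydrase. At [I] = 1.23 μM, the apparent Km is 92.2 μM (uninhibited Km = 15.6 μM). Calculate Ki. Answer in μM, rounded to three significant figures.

Competitive: Km,app = α·Km with α = 1 + [I]/Ki.
α = Km,app/Km = 92.2/15.6 = 5.910.
Ki = [I]/(α − 1) = 1.23/4.910 = 0.250 μM.

0.250 μM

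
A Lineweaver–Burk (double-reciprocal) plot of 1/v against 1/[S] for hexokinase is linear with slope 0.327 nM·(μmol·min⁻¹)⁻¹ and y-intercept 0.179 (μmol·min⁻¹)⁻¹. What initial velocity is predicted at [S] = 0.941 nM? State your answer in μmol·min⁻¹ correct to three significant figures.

The y-intercept is 1/Vmax, so Vmax = 1/0.179 = 5.59 μmol·min⁻¹.
The slope is Km/Vmax, so Km = 0.327 × 5.59 = 1.83 nM.
Then v = 5.59 × 0.941/(1.83 + 0.941) = 1.90 μmol·min⁻¹.

1.90 μmol·min⁻¹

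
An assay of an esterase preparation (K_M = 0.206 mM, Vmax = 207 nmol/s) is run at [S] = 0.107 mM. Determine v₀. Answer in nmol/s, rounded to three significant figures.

[S]/(Km+[S]) = 0.107/0.3130 = 0.3419, the fractional saturation.
v = 0.3419 × Vmax = 0.3419 × 207 = 70.8 nmol/s.

70.8 nmol/s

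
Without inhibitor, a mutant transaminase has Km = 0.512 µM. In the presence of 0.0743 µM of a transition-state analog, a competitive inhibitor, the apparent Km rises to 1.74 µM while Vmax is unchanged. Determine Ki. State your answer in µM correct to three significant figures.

0.0310 µM

Competitive: Km,app = α·Km with α = 1 + [I]/Ki.
α = Km,app/Km = 1.74/0.512 = 3.398.
Since α = 1 + [I]/Ki, [I]/Ki = 3.398 − 1 = 2.398 and Ki = 0.0743/2.398 = 0.0310 µM.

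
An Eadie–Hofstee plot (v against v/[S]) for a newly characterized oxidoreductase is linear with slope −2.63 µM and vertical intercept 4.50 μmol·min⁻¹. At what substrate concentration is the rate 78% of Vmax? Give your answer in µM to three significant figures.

9.32 µM

The Eadie–Hofstee slope gives Km = 2.63 µM (slope = −Km).
v/Vmax = [S]/(Km+[S]) = 0.78 ⇒ [S] = Km·0.78/(1−0.78) = 2.63 × 3.545 = 9.32 µM.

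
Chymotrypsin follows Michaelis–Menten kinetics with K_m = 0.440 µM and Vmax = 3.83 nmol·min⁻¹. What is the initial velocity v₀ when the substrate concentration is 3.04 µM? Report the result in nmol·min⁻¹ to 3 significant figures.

3.35 nmol·min⁻¹

v = Vmax·[S]/(Km + [S]) = 3.83 × 3.04 / (0.440 + 3.04)
  = 11.64 / 3.480 = 3.35 nmol·min⁻¹.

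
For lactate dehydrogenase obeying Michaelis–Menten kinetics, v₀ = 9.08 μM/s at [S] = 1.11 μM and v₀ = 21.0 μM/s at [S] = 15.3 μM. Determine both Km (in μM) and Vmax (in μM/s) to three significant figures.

From v = Vmax[S]/(Km+[S]), each point gives Vmax = v(Km+[S])/[S].
Equating: 9.08(Km+1.11)/1.11 = 21.0(Km+15.3)/15.3.
8.180·Km + 9.08 = 1.373·Km + 21.0, so (8.180 − 1.373)·Km = 21.0 − 9.08.
Km = 11.92/6.808 = 1.75 μM; then Vmax = 9.08(1.75+1.11)/1.11 = 23.4 μM/s.

Km = 1.75 μM; Vmax = 23.4 μM/s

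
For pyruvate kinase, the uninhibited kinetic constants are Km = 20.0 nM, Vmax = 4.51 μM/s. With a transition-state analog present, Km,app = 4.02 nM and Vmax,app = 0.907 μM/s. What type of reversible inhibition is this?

uncompetitive

Both Km and Vmax decrease by the same factor (~4.97-fold) — characteristic of uncompetitive inhibition.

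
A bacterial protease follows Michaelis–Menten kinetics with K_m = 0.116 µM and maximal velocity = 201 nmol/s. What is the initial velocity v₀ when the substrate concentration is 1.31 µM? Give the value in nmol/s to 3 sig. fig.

v = Vmax·[S]/(Km + [S]) = 201 × 1.31 / (0.116 + 1.31)
  = 263.3 / 1.426 = 185 nmol/s.

185 nmol/s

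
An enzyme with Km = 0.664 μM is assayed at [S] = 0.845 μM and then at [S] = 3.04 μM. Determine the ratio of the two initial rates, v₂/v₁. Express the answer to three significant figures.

Since Vmax cancels, v₂/v₁ = [S]₂(Km+[S]₁) / [S]₁(Km+[S]₂).
= 3.04×(0.664+0.845) / (0.845×(0.664+3.04)) = 4.587/3.130 = 1.47.

1.47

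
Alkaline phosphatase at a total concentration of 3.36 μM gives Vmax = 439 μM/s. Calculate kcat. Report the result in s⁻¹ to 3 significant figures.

kcat = Vmax/[E]total = 439 μM/s / 3.36 μM = 131 s⁻¹.

131 s⁻¹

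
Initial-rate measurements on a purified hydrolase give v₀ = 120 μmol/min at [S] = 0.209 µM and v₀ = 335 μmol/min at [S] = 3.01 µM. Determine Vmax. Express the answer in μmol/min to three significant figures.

387 μmol/min

In reciprocal form, 1/v = (Km/Vmax)·(1/[S]) + 1/Vmax. The two points give (1/[S], 1/v) = (4.785, 0.008333) and (0.3322, 0.002985).
Slope = (0.008333 − 0.002985)/(4.785 − 0.3322) = 0.001201; intercept = 0.008333 − 0.001201×4.785 = 0.002586.
Vmax = 1/intercept = 387 μmol/min; Km = slope × Vmax = 0.001201 × 387 = 0.464 µM.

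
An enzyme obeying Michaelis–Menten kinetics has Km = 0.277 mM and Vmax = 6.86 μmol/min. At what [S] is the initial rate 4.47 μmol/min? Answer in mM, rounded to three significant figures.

The required fractional saturation is v/Vmax = 4.47/6.86 = 0.6516.
Then [S]/(Km+[S]) = 0.6516 ⇒ [S] = 0.277 × 0.6516/(1 − 0.6516) = 0.518 mM.

0.518 mM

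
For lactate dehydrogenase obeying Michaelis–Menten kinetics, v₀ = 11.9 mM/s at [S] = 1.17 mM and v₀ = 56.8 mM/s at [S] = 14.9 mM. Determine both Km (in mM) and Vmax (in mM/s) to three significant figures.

From v = Vmax[S]/(Km+[S]), each point gives Vmax = v(Km+[S])/[S].
Equating: 11.9(Km+1.17)/1.17 = 56.8(Km+14.9)/14.9.
10.17·Km + 11.9 = 3.812·Km + 56.8, so (10.17 − 3.812)·Km = 56.8 − 11.9.
Km = 44.90/6.359 = 7.06 mM; then Vmax = 11.9(7.06+1.17)/1.17 = 83.7 mM/s.

Km = 7.06 mM; Vmax = 83.7 mM/s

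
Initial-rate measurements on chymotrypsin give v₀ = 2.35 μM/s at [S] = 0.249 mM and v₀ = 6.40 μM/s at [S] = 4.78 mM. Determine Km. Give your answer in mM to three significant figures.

From v = Vmax[S]/(Km+[S]), each point gives Vmax = v(Km+[S])/[S].
Equating: 2.35(Km+0.249)/0.249 = 6.40(Km+4.78)/4.78.
9.438·Km + 2.35 = 1.339·Km + 6.40, so (9.438 − 1.339)·Km = 6.40 − 2.35.
Km = 4.050/8.099 = 0.500 mM; then Vmax = 2.35(0.500+0.249)/0.249 = 7.07 μM/s.

0.500 mM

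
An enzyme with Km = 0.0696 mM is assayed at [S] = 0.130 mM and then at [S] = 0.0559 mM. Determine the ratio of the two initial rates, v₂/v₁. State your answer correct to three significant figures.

The fractional saturations are [S]/(Km+[S]) = 0.130/0.1996 = 0.6513 and 0.0559/0.1255 = 0.4454.
v₂/v₁ is just their ratio: 0.4454/0.6513 = 0.684.

0.684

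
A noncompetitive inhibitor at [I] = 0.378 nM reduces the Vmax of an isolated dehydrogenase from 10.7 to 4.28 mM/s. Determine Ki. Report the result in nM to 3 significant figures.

Noncompetitive: Vmax,app = Vmax/α with α = 1 + [I]/Ki.
α = Vmax/Vmax,app = 10.7/4.28 = 2.500.
Since α = 1 + [I]/Ki, [I]/Ki = 2.500 − 1 = 1.500 and Ki = 0.378/1.500 = 0.252 nM.

0.252 nM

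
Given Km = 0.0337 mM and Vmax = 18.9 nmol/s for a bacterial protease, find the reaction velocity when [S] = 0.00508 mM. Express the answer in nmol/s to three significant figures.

2.48 nmol/s

[S]/(Km+[S]) = 0.00508/0.03878 = 0.1310, the fractional saturation.
v = 0.1310 × Vmax = 0.1310 × 18.9 = 2.48 nmol/s.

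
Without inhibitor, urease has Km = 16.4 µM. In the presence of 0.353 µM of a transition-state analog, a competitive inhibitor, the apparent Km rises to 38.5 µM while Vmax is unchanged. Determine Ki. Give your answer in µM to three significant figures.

0.262 µM

Competitive: Km,app = α·Km with α = 1 + [I]/Ki.
α = Km,app/Km = 38.5/16.4 = 2.348.
Since α = 1 + [I]/Ki, [I]/Ki = 2.348 − 1 = 1.348 and Ki = 0.353/1.348 = 0.262 µM.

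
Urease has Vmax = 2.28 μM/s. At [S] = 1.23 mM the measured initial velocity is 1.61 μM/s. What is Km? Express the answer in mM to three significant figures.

0.512 mM

From v = Vmax[S]/(Km+[S]), Km = [S](Vmax − v)/v.
Km = 1.23 × (2.28 − 1.61) / 1.61 = 0.8241/1.61 = 0.512 mM.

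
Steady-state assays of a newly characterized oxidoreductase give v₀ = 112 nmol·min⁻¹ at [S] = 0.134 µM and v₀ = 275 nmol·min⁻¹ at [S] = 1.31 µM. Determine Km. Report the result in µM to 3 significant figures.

In reciprocal form, 1/v = (Km/Vmax)·(1/[S]) + 1/Vmax. The two points give (1/[S], 1/v) = (7.463, 0.008929) and (0.7634, 0.003636).
Slope = (0.008929 − 0.003636)/(7.463 − 0.7634) = 0.0007900; intercept = 0.008929 − 0.0007900×7.463 = 0.003033.
Vmax = 1/intercept = 330 nmol·min⁻¹; Km = slope × Vmax = 0.0007900 × 330 = 0.260 µM.

0.260 µM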